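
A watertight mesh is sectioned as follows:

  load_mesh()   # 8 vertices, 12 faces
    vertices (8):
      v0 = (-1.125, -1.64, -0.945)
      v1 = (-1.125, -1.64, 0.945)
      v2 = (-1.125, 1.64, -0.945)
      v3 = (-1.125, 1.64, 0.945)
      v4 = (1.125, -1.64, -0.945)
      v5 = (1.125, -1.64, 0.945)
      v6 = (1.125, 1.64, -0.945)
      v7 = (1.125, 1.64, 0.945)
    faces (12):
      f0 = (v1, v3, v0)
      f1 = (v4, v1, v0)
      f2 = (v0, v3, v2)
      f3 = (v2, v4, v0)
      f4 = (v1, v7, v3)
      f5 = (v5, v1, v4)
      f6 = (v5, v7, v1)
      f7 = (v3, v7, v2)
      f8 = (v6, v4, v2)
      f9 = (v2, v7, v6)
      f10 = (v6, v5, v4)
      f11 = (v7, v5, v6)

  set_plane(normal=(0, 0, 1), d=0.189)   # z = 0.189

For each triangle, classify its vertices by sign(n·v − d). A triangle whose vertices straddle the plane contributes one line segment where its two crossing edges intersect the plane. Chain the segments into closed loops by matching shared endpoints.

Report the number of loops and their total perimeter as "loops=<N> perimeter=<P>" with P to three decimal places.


loops=1 perimeter=11.060

Straddling triangles (8 of 12):
  (v1,v3,v0) [++-] → (-1.125, 0.328, 0.189)–(-1.125, -1.64, 0.189)  len=1.9680
  (v4,v1,v0) [-+-] → (-0.225, -1.64, 0.189)–(-1.125, -1.64, 0.189)  len=0.9000
  (v0,v3,v2) [-+-] → (-1.125, 0.328, 0.189)–(-1.125, 1.64, 0.189)  len=1.3120
  (v5,v1,v4) [++-] → (-0.225, -1.64, 0.189)–(1.125, -1.64, 0.189)  len=1.3500
  (v3,v7,v2) [++-] → (0.225, 1.64, 0.189)–(-1.125, 1.64, 0.189)  len=1.3500
  (v2,v7,v6) [-+-] → (0.225, 1.64, 0.189)–(1.125, 1.64, 0.189)  len=0.9000
  (v6,v5,v4) [-+-] → (1.125, -0.328, 0.189)–(1.125, -1.64, 0.189)  len=1.3120
  (v7,v5,v6) [++-] → (1.125, -0.328, 0.189)–(1.125, 1.64, 0.189)  len=1.9680

Chained into 1 loop(s):
  loop 1: 8 segments, perimeter = 11.0600
Total perimeter = 11.060


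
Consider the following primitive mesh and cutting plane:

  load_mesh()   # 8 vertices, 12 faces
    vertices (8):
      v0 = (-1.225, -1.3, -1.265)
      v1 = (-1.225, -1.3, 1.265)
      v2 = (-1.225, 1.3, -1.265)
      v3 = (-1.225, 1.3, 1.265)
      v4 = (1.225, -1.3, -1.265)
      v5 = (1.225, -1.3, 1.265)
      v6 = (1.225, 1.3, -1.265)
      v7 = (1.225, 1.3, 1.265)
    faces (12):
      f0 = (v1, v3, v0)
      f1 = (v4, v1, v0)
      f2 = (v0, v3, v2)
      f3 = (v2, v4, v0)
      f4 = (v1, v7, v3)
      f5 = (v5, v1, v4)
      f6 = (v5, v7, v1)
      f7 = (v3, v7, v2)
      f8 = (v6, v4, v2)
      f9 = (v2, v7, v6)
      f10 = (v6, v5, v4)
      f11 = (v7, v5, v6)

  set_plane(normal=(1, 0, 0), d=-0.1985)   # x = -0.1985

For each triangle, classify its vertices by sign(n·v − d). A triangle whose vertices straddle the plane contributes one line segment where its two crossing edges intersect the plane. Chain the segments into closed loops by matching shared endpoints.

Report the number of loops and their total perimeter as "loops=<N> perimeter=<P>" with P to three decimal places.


Straddling triangles (8 of 12):
  (v4,v1,v0) [+--] → (-0.1985, -1.3, 0.204982)–(-0.1985, -1.3, -1.265)  len=1.4700
  (v2,v4,v0) [-+-] → (-0.1985, 0.210653, -1.265)–(-0.1985, -1.3, -1.265)  len=1.5107
  (v1,v7,v3) [-+-] → (-0.1985, -0.210653, 1.265)–(-0.1985, 1.3, 1.265)  len=1.5107
  (v5,v1,v4) [+-+] → (-0.1985, -1.3, 1.265)–(-0.1985, -1.3, 0.204982)  len=1.0600
  (v5,v7,v1) [++-] → (-0.1985, -0.210653, 1.265)–(-0.1985, -1.3, 1.265)  len=1.0893
  (v3,v7,v2) [-+-] → (-0.1985, 1.3, 1.265)–(-0.1985, 1.3, -0.204982)  len=1.4700
  (v6,v4,v2) [++-] → (-0.1985, 0.210653, -1.265)–(-0.1985, 1.3, -1.265)  len=1.0893
  (v2,v7,v6) [-++] → (-0.1985, 1.3, -0.204982)–(-0.1985, 1.3, -1.265)  len=1.0600

Chained into 1 loop(s):
  loop 1: 8 segments, perimeter = 10.2600
Total perimeter = 10.260

loops=1 perimeter=10.260


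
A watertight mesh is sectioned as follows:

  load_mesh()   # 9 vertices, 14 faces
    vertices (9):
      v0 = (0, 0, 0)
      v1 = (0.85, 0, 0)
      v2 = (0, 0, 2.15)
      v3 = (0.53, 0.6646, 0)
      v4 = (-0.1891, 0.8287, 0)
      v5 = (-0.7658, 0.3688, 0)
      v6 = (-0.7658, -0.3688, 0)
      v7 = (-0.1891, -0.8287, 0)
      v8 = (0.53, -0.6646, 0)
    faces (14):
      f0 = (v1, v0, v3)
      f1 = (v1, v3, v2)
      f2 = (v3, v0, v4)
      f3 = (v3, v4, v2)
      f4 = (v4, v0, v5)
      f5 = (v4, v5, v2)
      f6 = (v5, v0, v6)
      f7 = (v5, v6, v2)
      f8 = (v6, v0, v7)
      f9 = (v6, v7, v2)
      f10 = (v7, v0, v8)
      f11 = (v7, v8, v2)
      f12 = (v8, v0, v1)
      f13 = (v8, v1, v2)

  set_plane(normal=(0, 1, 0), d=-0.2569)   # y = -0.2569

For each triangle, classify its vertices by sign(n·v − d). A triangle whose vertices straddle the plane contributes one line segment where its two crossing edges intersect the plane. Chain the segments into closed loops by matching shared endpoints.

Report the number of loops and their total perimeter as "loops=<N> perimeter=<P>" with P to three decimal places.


Straddling triangles (8 of 14):
  (v5,v0,v6) [++-] → (-0.533444, -0.2569, 0)–(-0.7658, -0.2569, 0)  len=0.2324
  (v5,v6,v2) [+-+] → (-0.7658, -0.2569, 0)–(-0.533444, -0.2569, 0.652345)  len=0.6925
  (v6,v0,v7) [-+-] → (-0.533444, -0.2569, 0)–(-0.0586217, -0.2569, 0)  len=0.4748
  (v6,v7,v2) [--+] → (-0.0586217, -0.2569, 1.48349)–(-0.533444, -0.2569, 0.652345)  len=0.9572
  (v7,v0,v8) [-+-] → (-0.0586217, -0.2569, 0)–(0.204871, -0.2569, 0)  len=0.2635
  (v7,v8,v2) [--+] → (0.204871, -0.2569, 1.31892)–(-0.0586217, -0.2569, 1.48349)  len=0.3107
  (v8,v0,v1) [-++] → (0.204871, -0.2569, 0)–(0.726305, -0.2569, 0)  len=0.5214
  (v8,v1,v2) [-++] → (0.726305, -0.2569, 0)–(0.204871, -0.2569, 1.31892)  len=1.4183

Chained into 1 loop(s):
  loop 1: 8 segments, perimeter = 4.8707
Total perimeter = 4.871

loops=1 perimeter=4.871


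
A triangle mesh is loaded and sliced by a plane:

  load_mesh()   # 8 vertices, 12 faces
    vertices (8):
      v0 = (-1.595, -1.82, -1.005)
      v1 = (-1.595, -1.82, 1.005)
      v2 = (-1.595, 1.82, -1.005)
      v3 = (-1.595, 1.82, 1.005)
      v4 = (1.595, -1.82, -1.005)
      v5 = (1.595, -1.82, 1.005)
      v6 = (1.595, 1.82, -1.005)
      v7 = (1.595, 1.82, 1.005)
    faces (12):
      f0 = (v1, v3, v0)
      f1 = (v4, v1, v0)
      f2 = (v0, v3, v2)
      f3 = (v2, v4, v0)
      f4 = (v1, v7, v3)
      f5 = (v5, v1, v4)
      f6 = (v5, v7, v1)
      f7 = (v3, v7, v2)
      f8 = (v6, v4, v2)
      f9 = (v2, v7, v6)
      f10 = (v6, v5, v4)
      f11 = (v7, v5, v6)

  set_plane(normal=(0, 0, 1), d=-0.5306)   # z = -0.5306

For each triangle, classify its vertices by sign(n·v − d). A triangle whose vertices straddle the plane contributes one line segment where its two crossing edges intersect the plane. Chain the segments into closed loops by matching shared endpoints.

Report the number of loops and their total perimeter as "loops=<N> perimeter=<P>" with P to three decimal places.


Straddling triangles (8 of 12):
  (v1,v3,v0) [++-] → (-1.595, -0.960888, -0.5306)–(-1.595, -1.82, -0.5306)  len=0.8591
  (v4,v1,v0) [-+-] → (0.842097, -1.82, -0.5306)–(-1.595, -1.82, -0.5306)  len=2.4371
  (v0,v3,v2) [-+-] → (-1.595, -0.960888, -0.5306)–(-1.595, 1.82, -0.5306)  len=2.7809
  (v5,v1,v4) [++-] → (0.842097, -1.82, -0.5306)–(1.595, -1.82, -0.5306)  len=0.7529
  (v3,v7,v2) [++-] → (-0.842097, 1.82, -0.5306)–(-1.595, 1.82, -0.5306)  len=0.7529
  (v2,v7,v6) [-+-] → (-0.842097, 1.82, -0.5306)–(1.595, 1.82, -0.5306)  len=2.4371
  (v6,v5,v4) [-+-] → (1.595, 0.960888, -0.5306)–(1.595, -1.82, -0.5306)  len=2.7809
  (v7,v5,v6) [++-] → (1.595, 0.960888, -0.5306)–(1.595, 1.82, -0.5306)  len=0.8591

Chained into 1 loop(s):
  loop 1: 8 segments, perimeter = 13.6600
Total perimeter = 13.660

loops=1 perimeter=13.660


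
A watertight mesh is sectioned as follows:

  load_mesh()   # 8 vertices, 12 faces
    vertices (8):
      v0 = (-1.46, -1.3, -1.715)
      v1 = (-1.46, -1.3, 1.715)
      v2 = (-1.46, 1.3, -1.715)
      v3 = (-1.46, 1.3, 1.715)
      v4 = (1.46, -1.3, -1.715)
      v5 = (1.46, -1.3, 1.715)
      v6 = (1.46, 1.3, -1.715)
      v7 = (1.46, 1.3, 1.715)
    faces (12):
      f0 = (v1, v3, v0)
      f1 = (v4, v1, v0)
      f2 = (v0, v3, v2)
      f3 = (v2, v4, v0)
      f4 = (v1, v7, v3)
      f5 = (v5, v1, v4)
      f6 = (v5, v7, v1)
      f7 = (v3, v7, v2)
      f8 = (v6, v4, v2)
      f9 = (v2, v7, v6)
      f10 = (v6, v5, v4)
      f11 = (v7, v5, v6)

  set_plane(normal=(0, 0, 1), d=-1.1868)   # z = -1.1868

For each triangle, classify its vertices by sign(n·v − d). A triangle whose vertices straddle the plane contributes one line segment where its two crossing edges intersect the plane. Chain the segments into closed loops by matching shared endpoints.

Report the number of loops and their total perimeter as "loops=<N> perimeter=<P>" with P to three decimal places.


Straddling triangles (8 of 12):
  (v1,v3,v0) [++-] → (-1.46, -0.899615, -1.1868)–(-1.46, -1.3, -1.1868)  len=0.4004
  (v4,v1,v0) [-+-] → (1.01034, -1.3, -1.1868)–(-1.46, -1.3, -1.1868)  len=2.4703
  (v0,v3,v2) [-+-] → (-1.46, -0.899615, -1.1868)–(-1.46, 1.3, -1.1868)  len=2.1996
  (v5,v1,v4) [++-] → (1.01034, -1.3, -1.1868)–(1.46, -1.3, -1.1868)  len=0.4497
  (v3,v7,v2) [++-] → (-1.01034, 1.3, -1.1868)–(-1.46, 1.3, -1.1868)  len=0.4497
  (v2,v7,v6) [-+-] → (-1.01034, 1.3, -1.1868)–(1.46, 1.3, -1.1868)  len=2.4703
  (v6,v5,v4) [-+-] → (1.46, 0.899615, -1.1868)–(1.46, -1.3, -1.1868)  len=2.1996
  (v7,v5,v6) [++-] → (1.46, 0.899615, -1.1868)–(1.46, 1.3, -1.1868)  len=0.4004

Chained into 1 loop(s):
  loop 1: 8 segments, perimeter = 11.0400
Total perimeter = 11.040

loops=1 perimeter=11.040


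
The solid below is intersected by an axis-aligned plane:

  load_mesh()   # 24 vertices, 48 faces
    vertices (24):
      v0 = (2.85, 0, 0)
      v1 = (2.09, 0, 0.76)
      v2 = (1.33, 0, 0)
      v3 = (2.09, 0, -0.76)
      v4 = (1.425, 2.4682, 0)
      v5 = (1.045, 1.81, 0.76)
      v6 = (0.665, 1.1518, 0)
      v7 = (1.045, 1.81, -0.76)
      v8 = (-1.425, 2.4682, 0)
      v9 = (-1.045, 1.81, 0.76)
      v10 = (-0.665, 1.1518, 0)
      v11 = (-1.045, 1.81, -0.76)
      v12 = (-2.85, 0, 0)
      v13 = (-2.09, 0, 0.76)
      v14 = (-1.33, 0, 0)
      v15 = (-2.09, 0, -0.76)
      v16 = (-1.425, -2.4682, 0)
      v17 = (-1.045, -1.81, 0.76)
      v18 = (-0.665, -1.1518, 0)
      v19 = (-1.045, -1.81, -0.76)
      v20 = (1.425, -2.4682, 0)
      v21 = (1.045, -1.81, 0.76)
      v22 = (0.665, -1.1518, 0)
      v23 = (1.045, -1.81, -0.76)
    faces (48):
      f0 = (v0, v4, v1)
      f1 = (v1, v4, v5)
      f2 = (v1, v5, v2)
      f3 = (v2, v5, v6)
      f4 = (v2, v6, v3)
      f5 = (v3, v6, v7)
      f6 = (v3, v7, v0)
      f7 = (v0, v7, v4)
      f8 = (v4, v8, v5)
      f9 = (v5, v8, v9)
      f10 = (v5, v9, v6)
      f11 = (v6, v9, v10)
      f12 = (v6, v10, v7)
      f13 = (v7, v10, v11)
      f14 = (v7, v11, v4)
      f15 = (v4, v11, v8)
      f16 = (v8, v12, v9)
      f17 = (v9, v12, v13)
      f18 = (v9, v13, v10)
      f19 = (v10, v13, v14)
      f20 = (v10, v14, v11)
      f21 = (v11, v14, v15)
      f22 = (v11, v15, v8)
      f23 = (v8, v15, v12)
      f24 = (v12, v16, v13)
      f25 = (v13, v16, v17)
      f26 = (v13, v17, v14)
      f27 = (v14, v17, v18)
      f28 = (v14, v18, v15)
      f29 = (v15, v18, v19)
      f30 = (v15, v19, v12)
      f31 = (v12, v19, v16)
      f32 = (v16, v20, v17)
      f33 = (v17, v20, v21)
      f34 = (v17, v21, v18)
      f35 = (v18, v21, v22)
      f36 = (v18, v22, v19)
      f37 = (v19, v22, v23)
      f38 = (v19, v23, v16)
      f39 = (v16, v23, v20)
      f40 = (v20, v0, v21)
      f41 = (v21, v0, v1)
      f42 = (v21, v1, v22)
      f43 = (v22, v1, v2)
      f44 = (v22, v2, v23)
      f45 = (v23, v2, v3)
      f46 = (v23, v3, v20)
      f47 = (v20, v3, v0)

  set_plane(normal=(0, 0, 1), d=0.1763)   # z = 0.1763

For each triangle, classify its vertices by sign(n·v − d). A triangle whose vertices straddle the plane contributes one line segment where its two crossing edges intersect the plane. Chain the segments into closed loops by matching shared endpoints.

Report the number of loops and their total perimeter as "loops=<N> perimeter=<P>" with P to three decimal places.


Straddling triangles (24 of 48):
  (v0,v4,v1) [--+] → (1.57926, 1.89564, 0.1763)–(2.6737, 0, 0.1763)  len=2.1889
  (v1,v4,v5) [+-+] → (1.57926, 1.89564, 0.1763)–(1.33685, 2.31551, 0.1763)  len=0.4848
  (v1,v5,v2) [++-] → (1.26389, 0.419872, 0.1763)–(1.5063, 0, 0.1763)  len=0.4848
  (v2,v5,v6) [-+-] → (1.26389, 0.419872, 0.1763)–(0.75315, 1.30449, 0.1763)  len=1.0215
  (v4,v8,v5) [--+] → (-0.852025, 2.31551, 0.1763)–(1.33685, 2.31551, 0.1763)  len=2.1889
  (v5,v8,v9) [+-+] → (-0.852025, 2.31551, 0.1763)–(-1.33685, 2.31551, 0.1763)  len=0.4848
  (v5,v9,v6) [++-] → (0.268325, 1.30449, 0.1763)–(0.75315, 1.30449, 0.1763)  len=0.4848
  (v6,v9,v10) [-+-] → (0.268325, 1.30449, 0.1763)–(-0.75315, 1.30449, 0.1763)  len=1.0215
  (v8,v12,v9) [--+] → (-2.43129, 0.419872, 0.1763)–(-1.33685, 2.31551, 0.1763)  len=2.1889
  (v9,v12,v13) [+-+] → (-2.43129, 0.419872, 0.1763)–(-2.6737, 0, 0.1763)  len=0.4848
  (v9,v13,v10) [++-] → (-0.995563, 0.884613, 0.1763)–(-0.75315, 1.30449, 0.1763)  len=0.4848
  (v10,v13,v14) [-+-] → (-0.995563, 0.884613, 0.1763)–(-1.5063, 0, 0.1763)  len=1.0215
  (v12,v16,v13) [--+] → (-1.57926, -1.89564, 0.1763)–(-2.6737, 0, 0.1763)  len=2.1889
  (v13,v16,v17) [+-+] → (-1.57926, -1.89564, 0.1763)–(-1.33685, -2.31551, 0.1763)  len=0.4848
  (v13,v17,v14) [++-] → (-1.26389, -0.419872, 0.1763)–(-1.5063, 0, 0.1763)  len=0.4848
  (v14,v17,v18) [-+-] → (-1.26389, -0.419872, 0.1763)–(-0.75315, -1.30449, 0.1763)  len=1.0215
  (v16,v20,v17) [--+] → (0.852025, -2.31551, 0.1763)–(-1.33685, -2.31551, 0.1763)  len=2.1889
  (v17,v20,v21) [+-+] → (0.852025, -2.31551, 0.1763)–(1.33685, -2.31551, 0.1763)  len=0.4848
  (v17,v21,v18) [++-] → (-0.268325, -1.30449, 0.1763)–(-0.75315, -1.30449, 0.1763)  len=0.4848
  (v18,v21,v22) [-+-] → (-0.268325, -1.30449, 0.1763)–(0.75315, -1.30449, 0.1763)  len=1.0215
  (v20,v0,v21) [--+] → (2.43129, -0.419872, 0.1763)–(1.33685, -2.31551, 0.1763)  len=2.1889
  (v21,v0,v1) [+-+] → (2.43129, -0.419872, 0.1763)–(2.6737, 0, 0.1763)  len=0.4848
  (v21,v1,v22) [++-] → (0.995563, -0.884613, 0.1763)–(0.75315, -1.30449, 0.1763)  len=0.4848
  (v22,v1,v2) [-+-] → (0.995563, -0.884613, 0.1763)–(1.5063, 0, 0.1763)  len=1.0215

Chained into 2 loop(s):
  loop 1: 12 segments, perimeter = 16.0423
  loop 2: 12 segments, perimeter = 9.0378
Total perimeter = 25.080

loops=2 perimeter=25.080


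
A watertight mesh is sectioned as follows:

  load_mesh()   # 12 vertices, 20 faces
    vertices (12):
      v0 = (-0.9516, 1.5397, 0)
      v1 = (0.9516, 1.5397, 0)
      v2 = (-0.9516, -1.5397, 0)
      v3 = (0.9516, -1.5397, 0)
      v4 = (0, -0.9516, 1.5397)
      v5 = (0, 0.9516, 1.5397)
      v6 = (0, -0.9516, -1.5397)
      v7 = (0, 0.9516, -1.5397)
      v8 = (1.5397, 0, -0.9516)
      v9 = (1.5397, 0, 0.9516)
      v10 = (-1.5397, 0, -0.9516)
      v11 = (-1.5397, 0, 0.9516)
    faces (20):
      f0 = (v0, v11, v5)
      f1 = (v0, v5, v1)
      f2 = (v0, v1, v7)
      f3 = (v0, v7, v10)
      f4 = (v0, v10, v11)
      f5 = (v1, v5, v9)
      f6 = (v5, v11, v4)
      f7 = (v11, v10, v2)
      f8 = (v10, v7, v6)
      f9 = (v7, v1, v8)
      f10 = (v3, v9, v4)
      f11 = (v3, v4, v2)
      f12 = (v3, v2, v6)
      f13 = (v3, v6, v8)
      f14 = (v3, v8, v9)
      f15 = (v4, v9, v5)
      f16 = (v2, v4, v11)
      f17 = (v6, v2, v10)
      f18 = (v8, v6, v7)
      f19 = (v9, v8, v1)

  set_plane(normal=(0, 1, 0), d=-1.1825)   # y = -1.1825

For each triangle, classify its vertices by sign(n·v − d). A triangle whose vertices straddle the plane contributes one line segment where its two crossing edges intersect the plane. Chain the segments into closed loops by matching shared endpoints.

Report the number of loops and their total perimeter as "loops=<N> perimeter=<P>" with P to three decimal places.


Straddling triangles (8 of 20):
  (v11,v10,v2) [++-] → (-1.08804, -1.1825, -0.220765)–(-1.08804, -1.1825, 0.220765)  len=0.4415
  (v3,v9,v4) [-++] → (1.08804, -1.1825, 0.220765)–(0.373617, -1.1825, 0.935183)  len=1.0103
  (v3,v4,v2) [-+-] → (0.373617, -1.1825, 0.935183)–(-0.373617, -1.1825, 0.935183)  len=0.7472
  (v3,v2,v6) [--+] → (-0.373617, -1.1825, -0.935183)–(0.373617, -1.1825, -0.935183)  len=0.7472
  (v3,v6,v8) [-++] → (0.373617, -1.1825, -0.935183)–(1.08804, -1.1825, -0.220765)  len=1.0103
  (v3,v8,v9) [-++] → (1.08804, -1.1825, -0.220765)–(1.08804, -1.1825, 0.220765)  len=0.4415
  (v2,v4,v11) [-++] → (-0.373617, -1.1825, 0.935183)–(-1.08804, -1.1825, 0.220765)  len=1.0103
  (v6,v2,v10) [+-+] → (-0.373617, -1.1825, -0.935183)–(-1.08804, -1.1825, -0.220765)  len=1.0103

Chained into 1 loop(s):
  loop 1: 8 segments, perimeter = 6.4189
Total perimeter = 6.419

loops=1 perimeter=6.419


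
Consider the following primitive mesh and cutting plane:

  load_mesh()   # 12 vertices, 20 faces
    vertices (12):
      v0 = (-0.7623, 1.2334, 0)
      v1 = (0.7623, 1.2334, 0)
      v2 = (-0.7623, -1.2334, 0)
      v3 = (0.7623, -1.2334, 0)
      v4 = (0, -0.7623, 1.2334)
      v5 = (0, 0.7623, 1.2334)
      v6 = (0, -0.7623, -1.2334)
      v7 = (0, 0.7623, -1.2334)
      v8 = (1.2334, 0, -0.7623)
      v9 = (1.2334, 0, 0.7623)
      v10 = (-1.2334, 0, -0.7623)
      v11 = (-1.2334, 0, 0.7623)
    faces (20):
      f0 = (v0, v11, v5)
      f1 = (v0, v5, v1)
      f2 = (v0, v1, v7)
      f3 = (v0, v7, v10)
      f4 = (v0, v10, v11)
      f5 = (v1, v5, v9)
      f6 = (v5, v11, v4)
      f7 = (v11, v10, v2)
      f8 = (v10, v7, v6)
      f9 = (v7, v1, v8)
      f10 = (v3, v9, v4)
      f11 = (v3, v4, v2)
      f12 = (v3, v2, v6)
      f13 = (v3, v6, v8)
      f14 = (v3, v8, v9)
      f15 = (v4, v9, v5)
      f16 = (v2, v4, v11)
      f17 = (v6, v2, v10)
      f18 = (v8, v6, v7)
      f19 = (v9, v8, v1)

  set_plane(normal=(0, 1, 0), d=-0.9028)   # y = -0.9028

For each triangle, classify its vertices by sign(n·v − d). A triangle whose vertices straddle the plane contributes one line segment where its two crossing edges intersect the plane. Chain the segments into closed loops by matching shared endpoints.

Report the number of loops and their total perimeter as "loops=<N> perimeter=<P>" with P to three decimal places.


loops=1 perimeter=5.467

Straddling triangles (8 of 20):
  (v11,v10,v2) [++-] → (-0.888573, -0.9028, -0.204327)–(-0.888573, -0.9028, 0.204327)  len=0.4087
  (v3,v9,v4) [-++] → (0.888573, -0.9028, 0.204327)–(0.227347, -0.9028, 0.865553)  len=0.9351
  (v3,v4,v2) [-+-] → (0.227347, -0.9028, 0.865553)–(-0.227347, -0.9028, 0.865553)  len=0.4547
  (v3,v2,v6) [--+] → (-0.227347, -0.9028, -0.865553)–(0.227347, -0.9028, -0.865553)  len=0.4547
  (v3,v6,v8) [-++] → (0.227347, -0.9028, -0.865553)–(0.888573, -0.9028, -0.204327)  len=0.9351
  (v3,v8,v9) [-++] → (0.888573, -0.9028, -0.204327)–(0.888573, -0.9028, 0.204327)  len=0.4087
  (v2,v4,v11) [-++] → (-0.227347, -0.9028, 0.865553)–(-0.888573, -0.9028, 0.204327)  len=0.9351
  (v6,v2,v10) [+-+] → (-0.227347, -0.9028, -0.865553)–(-0.888573, -0.9028, -0.204327)  len=0.9351

Chained into 1 loop(s):
  loop 1: 8 segments, perimeter = 5.4672
Total perimeter = 5.467


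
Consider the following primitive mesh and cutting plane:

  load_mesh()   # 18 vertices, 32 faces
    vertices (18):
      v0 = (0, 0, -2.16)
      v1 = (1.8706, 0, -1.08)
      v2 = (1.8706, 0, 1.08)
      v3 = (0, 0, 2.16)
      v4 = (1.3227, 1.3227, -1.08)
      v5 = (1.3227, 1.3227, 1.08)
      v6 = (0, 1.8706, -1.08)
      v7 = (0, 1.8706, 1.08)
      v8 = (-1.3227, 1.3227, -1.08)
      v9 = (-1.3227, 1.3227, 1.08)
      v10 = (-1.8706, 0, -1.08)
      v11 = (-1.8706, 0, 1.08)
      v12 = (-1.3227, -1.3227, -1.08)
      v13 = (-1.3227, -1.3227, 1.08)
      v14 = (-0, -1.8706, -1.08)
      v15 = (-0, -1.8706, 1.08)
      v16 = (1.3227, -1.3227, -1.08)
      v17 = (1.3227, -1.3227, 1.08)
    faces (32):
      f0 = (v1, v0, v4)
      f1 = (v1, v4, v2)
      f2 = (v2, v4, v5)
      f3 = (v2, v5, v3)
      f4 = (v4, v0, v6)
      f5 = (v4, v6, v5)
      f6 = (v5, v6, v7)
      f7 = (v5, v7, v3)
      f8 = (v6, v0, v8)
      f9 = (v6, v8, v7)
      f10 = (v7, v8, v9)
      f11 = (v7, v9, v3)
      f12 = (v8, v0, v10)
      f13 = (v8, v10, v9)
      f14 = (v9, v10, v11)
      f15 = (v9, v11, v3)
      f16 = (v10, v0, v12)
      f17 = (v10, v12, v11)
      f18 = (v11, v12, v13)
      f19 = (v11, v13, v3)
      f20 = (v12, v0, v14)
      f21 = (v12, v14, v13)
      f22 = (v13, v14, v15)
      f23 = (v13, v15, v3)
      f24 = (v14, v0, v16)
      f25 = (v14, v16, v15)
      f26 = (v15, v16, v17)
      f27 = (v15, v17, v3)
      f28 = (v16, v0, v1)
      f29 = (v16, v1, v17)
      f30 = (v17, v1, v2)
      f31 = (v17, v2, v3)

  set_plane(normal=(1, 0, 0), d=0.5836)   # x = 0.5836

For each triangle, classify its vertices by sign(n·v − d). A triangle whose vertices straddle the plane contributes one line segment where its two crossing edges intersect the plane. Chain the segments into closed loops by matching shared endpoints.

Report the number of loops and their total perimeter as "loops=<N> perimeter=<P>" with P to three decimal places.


loops=1 perimeter=11.548

Straddling triangles (12 of 32):
  (v1,v0,v4) [+-+] → (0.5836, 0, -1.82306)–(0.5836, 0.5836, -1.68348)  len=0.6001
  (v2,v5,v3) [++-] → (0.5836, 0.5836, 1.68348)–(0.5836, 0, 1.82306)  len=0.6001
  (v4,v0,v6) [+--] → (0.5836, 0.5836, -1.68348)–(0.5836, 1.62886, -1.08)  len=1.2070
  (v4,v6,v5) [+-+] → (0.5836, 1.62886, -1.08)–(0.5836, 1.62886, -0.126968)  len=0.9530
  (v5,v6,v7) [+--] → (0.5836, 1.62886, -0.126968)–(0.5836, 1.62886, 1.08)  len=1.2070
  (v5,v7,v3) [+--] → (0.5836, 1.62886, 1.08)–(0.5836, 0.5836, 1.68348)  len=1.2070
  (v14,v0,v16) [--+] → (0.5836, -0.5836, -1.68348)–(0.5836, -1.62886, -1.08)  len=1.2070
  (v14,v16,v15) [-+-] → (0.5836, -1.62886, -1.08)–(0.5836, -1.62886, 0.126968)  len=1.2070
  (v15,v16,v17) [-++] → (0.5836, -1.62886, 0.126968)–(0.5836, -1.62886, 1.08)  len=0.9530
  (v15,v17,v3) [-+-] → (0.5836, -1.62886, 1.08)–(0.5836, -0.5836, 1.68348)  len=1.2070
  (v16,v0,v1) [+-+] → (0.5836, -0.5836, -1.68348)–(0.5836, 0, -1.82306)  len=0.6001
  (v17,v2,v3) [++-] → (0.5836, 0, 1.82306)–(0.5836, -0.5836, 1.68348)  len=0.6001

Chained into 1 loop(s):
  loop 1: 12 segments, perimeter = 11.5481
Total perimeter = 11.548


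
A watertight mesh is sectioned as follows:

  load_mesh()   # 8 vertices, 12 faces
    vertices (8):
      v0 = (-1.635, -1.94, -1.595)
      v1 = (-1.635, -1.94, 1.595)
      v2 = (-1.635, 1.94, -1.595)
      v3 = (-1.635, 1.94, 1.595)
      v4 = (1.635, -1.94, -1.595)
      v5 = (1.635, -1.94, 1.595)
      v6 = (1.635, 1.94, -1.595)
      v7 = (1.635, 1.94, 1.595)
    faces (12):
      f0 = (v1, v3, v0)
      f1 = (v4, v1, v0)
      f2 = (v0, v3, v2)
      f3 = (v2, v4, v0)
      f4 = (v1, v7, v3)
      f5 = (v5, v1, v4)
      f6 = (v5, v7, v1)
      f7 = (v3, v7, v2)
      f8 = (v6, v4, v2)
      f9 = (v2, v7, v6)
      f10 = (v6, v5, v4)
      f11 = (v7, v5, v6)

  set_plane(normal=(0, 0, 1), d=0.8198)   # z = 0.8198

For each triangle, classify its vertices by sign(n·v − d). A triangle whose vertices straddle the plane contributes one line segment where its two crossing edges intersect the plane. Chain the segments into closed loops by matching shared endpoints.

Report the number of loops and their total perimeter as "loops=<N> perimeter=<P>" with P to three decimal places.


loops=1 perimeter=14.300

Straddling triangles (8 of 12):
  (v1,v3,v0) [++-] → (-1.635, 0.997124, 0.8198)–(-1.635, -1.94, 0.8198)  len=2.9371
  (v4,v1,v0) [-+-] → (-0.840359, -1.94, 0.8198)–(-1.635, -1.94, 0.8198)  len=0.7946
  (v0,v3,v2) [-+-] → (-1.635, 0.997124, 0.8198)–(-1.635, 1.94, 0.8198)  len=0.9429
  (v5,v1,v4) [++-] → (-0.840359, -1.94, 0.8198)–(1.635, -1.94, 0.8198)  len=2.4754
  (v3,v7,v2) [++-] → (0.840359, 1.94, 0.8198)–(-1.635, 1.94, 0.8198)  len=2.4754
  (v2,v7,v6) [-+-] → (0.840359, 1.94, 0.8198)–(1.635, 1.94, 0.8198)  len=0.7946
  (v6,v5,v4) [-+-] → (1.635, -0.997124, 0.8198)–(1.635, -1.94, 0.8198)  len=0.9429
  (v7,v5,v6) [++-] → (1.635, -0.997124, 0.8198)–(1.635, 1.94, 0.8198)  len=2.9371

Chained into 1 loop(s):
  loop 1: 8 segments, perimeter = 14.3000
Total perimeter = 14.300


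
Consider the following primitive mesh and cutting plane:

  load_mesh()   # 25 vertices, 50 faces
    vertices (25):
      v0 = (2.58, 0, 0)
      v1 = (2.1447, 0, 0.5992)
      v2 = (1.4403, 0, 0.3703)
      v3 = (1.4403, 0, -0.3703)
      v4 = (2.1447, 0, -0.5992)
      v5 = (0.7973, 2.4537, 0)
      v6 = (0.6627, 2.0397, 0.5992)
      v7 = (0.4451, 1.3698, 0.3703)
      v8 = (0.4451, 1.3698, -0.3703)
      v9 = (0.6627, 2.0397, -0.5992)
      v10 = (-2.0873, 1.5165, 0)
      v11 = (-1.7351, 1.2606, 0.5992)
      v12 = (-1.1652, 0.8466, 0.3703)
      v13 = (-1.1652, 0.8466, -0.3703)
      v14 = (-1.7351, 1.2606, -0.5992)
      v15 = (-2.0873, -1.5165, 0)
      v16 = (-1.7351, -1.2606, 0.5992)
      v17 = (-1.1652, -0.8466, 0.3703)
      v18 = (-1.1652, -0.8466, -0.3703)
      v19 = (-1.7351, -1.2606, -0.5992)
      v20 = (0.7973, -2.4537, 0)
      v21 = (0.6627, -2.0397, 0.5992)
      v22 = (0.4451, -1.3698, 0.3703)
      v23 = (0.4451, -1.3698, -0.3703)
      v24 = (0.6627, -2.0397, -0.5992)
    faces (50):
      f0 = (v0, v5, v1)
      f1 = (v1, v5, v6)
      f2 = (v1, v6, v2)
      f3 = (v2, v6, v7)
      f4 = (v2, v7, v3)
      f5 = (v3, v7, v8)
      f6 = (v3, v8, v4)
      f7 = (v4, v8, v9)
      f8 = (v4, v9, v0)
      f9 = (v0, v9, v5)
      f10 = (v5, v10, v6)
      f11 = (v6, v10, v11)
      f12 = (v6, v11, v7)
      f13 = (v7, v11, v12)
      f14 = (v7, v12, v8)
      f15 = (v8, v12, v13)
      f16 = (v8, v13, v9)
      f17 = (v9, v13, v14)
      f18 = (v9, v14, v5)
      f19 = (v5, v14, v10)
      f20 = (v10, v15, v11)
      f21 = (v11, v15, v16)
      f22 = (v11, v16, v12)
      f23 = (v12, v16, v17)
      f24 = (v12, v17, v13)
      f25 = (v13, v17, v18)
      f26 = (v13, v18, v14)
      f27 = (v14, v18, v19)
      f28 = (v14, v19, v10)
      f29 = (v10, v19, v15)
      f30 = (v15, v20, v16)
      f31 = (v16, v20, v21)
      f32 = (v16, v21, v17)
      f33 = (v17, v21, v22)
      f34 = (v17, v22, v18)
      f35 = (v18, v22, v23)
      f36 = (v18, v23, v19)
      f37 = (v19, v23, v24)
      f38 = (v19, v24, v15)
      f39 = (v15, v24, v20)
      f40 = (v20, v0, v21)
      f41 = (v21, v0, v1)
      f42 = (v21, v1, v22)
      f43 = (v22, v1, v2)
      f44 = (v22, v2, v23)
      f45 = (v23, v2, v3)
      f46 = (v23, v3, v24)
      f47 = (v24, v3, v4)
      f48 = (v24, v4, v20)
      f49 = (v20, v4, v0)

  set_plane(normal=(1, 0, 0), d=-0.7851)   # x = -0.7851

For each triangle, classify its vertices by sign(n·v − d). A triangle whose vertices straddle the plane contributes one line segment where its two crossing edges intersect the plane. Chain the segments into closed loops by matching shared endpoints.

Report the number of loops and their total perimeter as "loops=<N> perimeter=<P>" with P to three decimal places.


loops=2 perimeter=6.864

Straddling triangles (20 of 50):
  (v5,v10,v6) [+-+] → (-0.7851, 1.93958, 0)–(-0.7851, 1.76425, 0.283738)  len=0.3335
  (v6,v10,v11) [+--] → (-0.7851, 1.76425, 0.283738)–(-0.7851, 1.56928, 0.5992)  len=0.3709
  (v6,v11,v7) [+-+] → (-0.7851, 1.56928, 0.5992)–(-0.7851, 1.30818, 0.499459)  len=0.2795
  (v7,v11,v12) [+--] → (-0.7851, 1.30818, 0.499459)–(-0.7851, 0.970098, 0.3703)  len=0.3619
  (v7,v12,v8) [+-+] → (-0.7851, 0.970098, 0.3703)–(-0.7851, 0.970098, 0.195487)  len=0.1748
  (v8,v12,v13) [+--] → (-0.7851, 0.970098, 0.195487)–(-0.7851, 0.970098, -0.3703)  len=0.5658
  (v8,v13,v9) [+-+] → (-0.7851, 0.970098, -0.3703)–(-0.7851, 1.0947, -0.417898)  len=0.1334
  (v9,v13,v14) [+--] → (-0.7851, 1.0947, -0.417898)–(-0.7851, 1.56928, -0.5992)  len=0.5080
  (v9,v14,v5) [+-+] → (-0.7851, 1.56928, -0.5992)–(-0.7851, 1.70818, -0.374417)  len=0.2642
  (v5,v14,v10) [+--] → (-0.7851, 1.70818, -0.374417)–(-0.7851, 1.93958, 0)  len=0.4402
  (v15,v20,v16) [-+-] → (-0.7851, -1.93958, 0)–(-0.7851, -1.70818, 0.374417)  len=0.4402
  (v16,v20,v21) [-++] → (-0.7851, -1.70818, 0.374417)–(-0.7851, -1.56928, 0.5992)  len=0.2642
  (v16,v21,v17) [-+-] → (-0.7851, -1.56928, 0.5992)–(-0.7851, -1.0947, 0.417898)  len=0.5080
  (v17,v21,v22) [-++] → (-0.7851, -1.0947, 0.417898)–(-0.7851, -0.970098, 0.3703)  len=0.1334
  (v17,v22,v18) [-+-] → (-0.7851, -0.970098, 0.3703)–(-0.7851, -0.970098, -0.195487)  len=0.5658
  (v18,v22,v23) [-++] → (-0.7851, -0.970098, -0.195487)–(-0.7851, -0.970098, -0.3703)  len=0.1748
  (v18,v23,v19) [-+-] → (-0.7851, -0.970098, -0.3703)–(-0.7851, -1.30818, -0.499459)  len=0.3619
  (v19,v23,v24) [-++] → (-0.7851, -1.30818, -0.499459)–(-0.7851, -1.56928, -0.5992)  len=0.2795
  (v19,v24,v15) [-+-] → (-0.7851, -1.56928, -0.5992)–(-0.7851, -1.76425, -0.283738)  len=0.3709
  (v15,v24,v20) [-++] → (-0.7851, -1.76425, -0.283738)–(-0.7851, -1.93958, 0)  len=0.3335

Chained into 2 loop(s):
  loop 1: 10 segments, perimeter = 3.4322
  loop 2: 10 segments, perimeter = 3.4322
Total perimeter = 6.864


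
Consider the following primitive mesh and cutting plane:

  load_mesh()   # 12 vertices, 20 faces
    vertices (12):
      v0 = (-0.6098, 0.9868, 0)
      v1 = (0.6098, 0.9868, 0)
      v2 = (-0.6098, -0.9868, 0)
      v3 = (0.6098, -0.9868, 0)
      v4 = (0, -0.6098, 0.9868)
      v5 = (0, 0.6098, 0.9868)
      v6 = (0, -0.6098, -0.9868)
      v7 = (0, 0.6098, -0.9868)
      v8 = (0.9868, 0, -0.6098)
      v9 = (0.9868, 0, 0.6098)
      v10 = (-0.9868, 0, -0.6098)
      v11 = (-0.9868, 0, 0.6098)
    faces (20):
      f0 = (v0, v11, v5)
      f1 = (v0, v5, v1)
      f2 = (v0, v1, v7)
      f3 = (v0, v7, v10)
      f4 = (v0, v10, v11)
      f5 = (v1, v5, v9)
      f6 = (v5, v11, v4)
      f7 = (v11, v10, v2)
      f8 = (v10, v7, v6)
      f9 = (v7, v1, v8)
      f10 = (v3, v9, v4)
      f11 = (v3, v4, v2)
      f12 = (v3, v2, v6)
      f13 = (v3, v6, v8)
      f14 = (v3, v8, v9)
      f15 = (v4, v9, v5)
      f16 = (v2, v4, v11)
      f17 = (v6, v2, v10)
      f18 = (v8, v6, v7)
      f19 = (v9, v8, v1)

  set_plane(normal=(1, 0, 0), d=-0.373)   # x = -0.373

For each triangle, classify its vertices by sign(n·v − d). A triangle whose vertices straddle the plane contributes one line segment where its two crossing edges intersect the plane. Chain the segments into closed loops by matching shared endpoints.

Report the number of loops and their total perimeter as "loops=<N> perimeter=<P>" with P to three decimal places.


loops=1 perimeter=5.766

Straddling triangles (10 of 20):
  (v0,v11,v5) [--+] → (-0.373, 0.379302, 0.844298)–(-0.373, 0.840402, 0.383198)  len=0.6521
  (v0,v5,v1) [-++] → (-0.373, 0.840402, 0.383198)–(-0.373, 0.9868, 0)  len=0.4102
  (v0,v1,v7) [-++] → (-0.373, 0.9868, 0)–(-0.373, 0.840402, -0.383198)  len=0.4102
  (v0,v7,v10) [-+-] → (-0.373, 0.840402, -0.383198)–(-0.373, 0.379302, -0.844298)  len=0.6521
  (v5,v11,v4) [+-+] → (-0.373, 0.379302, 0.844298)–(-0.373, -0.379302, 0.844298)  len=0.7586
  (v10,v7,v6) [-++] → (-0.373, 0.379302, -0.844298)–(-0.373, -0.379302, -0.844298)  len=0.7586
  (v3,v4,v2) [++-] → (-0.373, -0.840402, 0.383198)–(-0.373, -0.9868, 0)  len=0.4102
  (v3,v2,v6) [+-+] → (-0.373, -0.9868, 0)–(-0.373, -0.840402, -0.383198)  len=0.4102
  (v2,v4,v11) [-+-] → (-0.373, -0.840402, 0.383198)–(-0.373, -0.379302, 0.844298)  len=0.6521
  (v6,v2,v10) [+--] → (-0.373, -0.840402, -0.383198)–(-0.373, -0.379302, -0.844298)  len=0.6521

Chained into 1 loop(s):
  loop 1: 10 segments, perimeter = 5.7664
Total perimeter = 5.766


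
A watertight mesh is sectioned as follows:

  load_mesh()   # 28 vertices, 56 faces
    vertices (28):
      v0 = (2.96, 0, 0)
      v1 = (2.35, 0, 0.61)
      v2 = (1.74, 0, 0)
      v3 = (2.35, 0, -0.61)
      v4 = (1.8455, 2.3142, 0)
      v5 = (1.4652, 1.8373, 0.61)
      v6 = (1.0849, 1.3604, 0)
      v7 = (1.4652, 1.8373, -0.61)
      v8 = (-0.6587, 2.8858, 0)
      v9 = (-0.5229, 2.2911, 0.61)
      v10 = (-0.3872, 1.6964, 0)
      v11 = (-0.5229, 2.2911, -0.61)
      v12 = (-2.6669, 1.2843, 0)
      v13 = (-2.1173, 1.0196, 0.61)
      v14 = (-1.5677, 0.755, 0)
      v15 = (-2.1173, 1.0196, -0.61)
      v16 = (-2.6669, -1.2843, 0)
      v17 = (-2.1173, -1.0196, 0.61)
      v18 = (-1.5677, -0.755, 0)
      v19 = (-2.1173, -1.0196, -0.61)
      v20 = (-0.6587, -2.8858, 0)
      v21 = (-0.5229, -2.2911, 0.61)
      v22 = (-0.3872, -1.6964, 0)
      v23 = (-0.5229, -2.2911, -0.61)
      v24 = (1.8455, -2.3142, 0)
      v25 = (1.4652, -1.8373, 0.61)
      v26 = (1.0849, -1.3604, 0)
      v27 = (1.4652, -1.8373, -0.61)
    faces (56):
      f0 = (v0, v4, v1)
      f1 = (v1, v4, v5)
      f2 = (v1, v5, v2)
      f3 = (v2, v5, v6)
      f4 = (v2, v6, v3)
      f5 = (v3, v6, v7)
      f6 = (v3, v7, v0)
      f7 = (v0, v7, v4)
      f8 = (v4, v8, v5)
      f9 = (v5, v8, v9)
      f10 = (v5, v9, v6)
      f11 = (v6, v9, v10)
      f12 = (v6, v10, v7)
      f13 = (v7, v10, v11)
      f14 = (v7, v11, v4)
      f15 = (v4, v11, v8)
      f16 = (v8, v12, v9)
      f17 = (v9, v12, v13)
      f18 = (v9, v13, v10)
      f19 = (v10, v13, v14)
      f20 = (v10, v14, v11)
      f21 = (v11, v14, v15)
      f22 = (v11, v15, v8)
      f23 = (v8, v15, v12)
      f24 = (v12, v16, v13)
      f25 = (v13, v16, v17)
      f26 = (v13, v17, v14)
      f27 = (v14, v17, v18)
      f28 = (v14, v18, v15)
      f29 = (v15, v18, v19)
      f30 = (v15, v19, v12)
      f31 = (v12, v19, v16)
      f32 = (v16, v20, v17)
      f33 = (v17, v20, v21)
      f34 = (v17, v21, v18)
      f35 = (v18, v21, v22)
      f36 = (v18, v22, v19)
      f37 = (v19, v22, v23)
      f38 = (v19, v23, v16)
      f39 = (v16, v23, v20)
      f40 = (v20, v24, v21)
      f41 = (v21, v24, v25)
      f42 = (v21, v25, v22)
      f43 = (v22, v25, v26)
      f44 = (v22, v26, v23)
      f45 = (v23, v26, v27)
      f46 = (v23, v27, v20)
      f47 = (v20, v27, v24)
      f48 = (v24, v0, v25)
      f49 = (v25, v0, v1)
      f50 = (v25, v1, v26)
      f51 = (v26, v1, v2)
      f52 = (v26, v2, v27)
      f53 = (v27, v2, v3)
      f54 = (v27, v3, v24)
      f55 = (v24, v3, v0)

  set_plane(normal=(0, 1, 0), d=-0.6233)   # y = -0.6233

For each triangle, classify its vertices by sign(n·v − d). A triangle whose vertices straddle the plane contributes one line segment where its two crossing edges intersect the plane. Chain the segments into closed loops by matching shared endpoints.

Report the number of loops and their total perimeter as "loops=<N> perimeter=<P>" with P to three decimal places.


loops=2 perimeter=6.735

Straddling triangles (16 of 56):
  (v12,v16,v13) [+-+] → (-2.6669, -0.6233, 0)–(-2.50922, -0.6233, 0.175012)  len=0.2356
  (v13,v16,v17) [+--] → (-2.50922, -0.6233, 0.175012)–(-2.1173, -0.6233, 0.61)  len=0.5855
  (v13,v17,v14) [+-+] → (-2.1173, -0.6233, 0.61)–(-1.99456, -0.6233, 0.473776)  len=0.1834
  (v14,v17,v18) [+--] → (-1.99456, -0.6233, 0.473776)–(-1.5677, -0.6233, 0)  len=0.6377
  (v14,v18,v15) [+-+] → (-1.5677, -0.6233, 0)–(-1.60849, -0.6233, -0.0452705)  len=0.0609
  (v15,v18,v19) [+--] → (-1.60849, -0.6233, -0.0452705)–(-2.1173, -0.6233, -0.61)  len=0.7601
  (v15,v19,v12) [+-+] → (-2.1173, -0.6233, -0.61)–(-2.21184, -0.6233, -0.505072)  len=0.1412
  (v12,v19,v16) [+--] → (-2.21184, -0.6233, -0.505072)–(-2.6669, -0.6233, 0)  len=0.6798
  (v24,v0,v25) [-+-] → (2.65982, -0.6233, 0)–(2.45289, -0.6233, 0.206941)  len=0.2927
  (v25,v0,v1) [-++] → (2.45289, -0.6233, 0.206941)–(2.04983, -0.6233, 0.61)  len=0.5700
  (v25,v1,v26) [-+-] → (2.04983, -0.6233, 0.61)–(1.77036, -0.6233, 0.330514)  len=0.3952
  (v26,v1,v2) [-++] → (1.77036, -0.6233, 0.330514)–(1.43985, -0.6233, 0)  len=0.4674
  (v26,v2,v27) [-+-] → (1.43985, -0.6233, 0)–(1.64677, -0.6233, -0.206941)  len=0.2926
  (v27,v2,v3) [-++] → (1.64677, -0.6233, -0.206941)–(2.04983, -0.6233, -0.61)  len=0.5700
  (v27,v3,v24) [-+-] → (2.04983, -0.6233, -0.61)–(2.21412, -0.6233, -0.445704)  len=0.2323
  (v24,v3,v0) [-++] → (2.21412, -0.6233, -0.445704)–(2.65982, -0.6233, 0)  len=0.6303

Chained into 2 loop(s):
  loop 1: 8 segments, perimeter = 3.2843
  loop 2: 8 segments, perimeter = 3.4506
Total perimeter = 6.735


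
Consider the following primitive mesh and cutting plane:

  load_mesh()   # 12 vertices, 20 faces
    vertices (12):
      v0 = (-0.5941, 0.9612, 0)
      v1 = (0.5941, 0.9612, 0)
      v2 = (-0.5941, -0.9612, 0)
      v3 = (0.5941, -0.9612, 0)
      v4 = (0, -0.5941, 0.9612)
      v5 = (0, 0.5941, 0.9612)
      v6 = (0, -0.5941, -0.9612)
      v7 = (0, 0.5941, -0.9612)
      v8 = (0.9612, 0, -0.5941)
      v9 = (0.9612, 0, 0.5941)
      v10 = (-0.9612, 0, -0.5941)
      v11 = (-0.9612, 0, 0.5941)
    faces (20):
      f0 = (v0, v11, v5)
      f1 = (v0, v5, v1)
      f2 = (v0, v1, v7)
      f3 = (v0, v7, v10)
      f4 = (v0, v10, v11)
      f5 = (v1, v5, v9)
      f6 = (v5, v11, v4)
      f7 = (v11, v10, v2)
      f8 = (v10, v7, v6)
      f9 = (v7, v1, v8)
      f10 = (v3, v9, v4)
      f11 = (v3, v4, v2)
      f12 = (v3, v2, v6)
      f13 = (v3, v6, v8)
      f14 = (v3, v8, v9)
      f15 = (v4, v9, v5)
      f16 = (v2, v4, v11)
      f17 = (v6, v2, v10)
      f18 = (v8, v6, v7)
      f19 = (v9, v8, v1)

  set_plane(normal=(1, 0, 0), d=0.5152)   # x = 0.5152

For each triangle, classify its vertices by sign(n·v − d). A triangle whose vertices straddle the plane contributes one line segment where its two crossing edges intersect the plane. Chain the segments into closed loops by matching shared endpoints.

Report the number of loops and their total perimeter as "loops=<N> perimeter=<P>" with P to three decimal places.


loops=1 perimeter=5.251

Straddling triangles (10 of 20):
  (v0,v5,v1) [--+] → (0.5152, 0.912447, 0.127653)–(0.5152, 0.9612, 0)  len=0.1366
  (v0,v1,v7) [-+-] → (0.5152, 0.9612, 0)–(0.5152, 0.912447, -0.127653)  len=0.1366
  (v1,v5,v9) [+-+] → (0.5152, 0.912447, 0.127653)–(0.5152, 0.275664, 0.764436)  len=0.9005
  (v7,v1,v8) [-++] → (0.5152, 0.912447, -0.127653)–(0.5152, 0.275664, -0.764436)  len=0.9005
  (v3,v9,v4) [++-] → (0.5152, -0.275664, 0.764436)–(0.5152, -0.912447, 0.127653)  len=0.9005
  (v3,v4,v2) [+--] → (0.5152, -0.912447, 0.127653)–(0.5152, -0.9612, 0)  len=0.1366
  (v3,v2,v6) [+--] → (0.5152, -0.9612, 0)–(0.5152, -0.912447, -0.127653)  len=0.1366
  (v3,v6,v8) [+-+] → (0.5152, -0.912447, -0.127653)–(0.5152, -0.275664, -0.764436)  len=0.9005
  (v4,v9,v5) [-+-] → (0.5152, -0.275664, 0.764436)–(0.5152, 0.275664, 0.764436)  len=0.5513
  (v8,v6,v7) [+--] → (0.5152, -0.275664, -0.764436)–(0.5152, 0.275664, -0.764436)  len=0.5513

Chained into 1 loop(s):
  loop 1: 10 segments, perimeter = 5.2514
Total perimeter = 5.251


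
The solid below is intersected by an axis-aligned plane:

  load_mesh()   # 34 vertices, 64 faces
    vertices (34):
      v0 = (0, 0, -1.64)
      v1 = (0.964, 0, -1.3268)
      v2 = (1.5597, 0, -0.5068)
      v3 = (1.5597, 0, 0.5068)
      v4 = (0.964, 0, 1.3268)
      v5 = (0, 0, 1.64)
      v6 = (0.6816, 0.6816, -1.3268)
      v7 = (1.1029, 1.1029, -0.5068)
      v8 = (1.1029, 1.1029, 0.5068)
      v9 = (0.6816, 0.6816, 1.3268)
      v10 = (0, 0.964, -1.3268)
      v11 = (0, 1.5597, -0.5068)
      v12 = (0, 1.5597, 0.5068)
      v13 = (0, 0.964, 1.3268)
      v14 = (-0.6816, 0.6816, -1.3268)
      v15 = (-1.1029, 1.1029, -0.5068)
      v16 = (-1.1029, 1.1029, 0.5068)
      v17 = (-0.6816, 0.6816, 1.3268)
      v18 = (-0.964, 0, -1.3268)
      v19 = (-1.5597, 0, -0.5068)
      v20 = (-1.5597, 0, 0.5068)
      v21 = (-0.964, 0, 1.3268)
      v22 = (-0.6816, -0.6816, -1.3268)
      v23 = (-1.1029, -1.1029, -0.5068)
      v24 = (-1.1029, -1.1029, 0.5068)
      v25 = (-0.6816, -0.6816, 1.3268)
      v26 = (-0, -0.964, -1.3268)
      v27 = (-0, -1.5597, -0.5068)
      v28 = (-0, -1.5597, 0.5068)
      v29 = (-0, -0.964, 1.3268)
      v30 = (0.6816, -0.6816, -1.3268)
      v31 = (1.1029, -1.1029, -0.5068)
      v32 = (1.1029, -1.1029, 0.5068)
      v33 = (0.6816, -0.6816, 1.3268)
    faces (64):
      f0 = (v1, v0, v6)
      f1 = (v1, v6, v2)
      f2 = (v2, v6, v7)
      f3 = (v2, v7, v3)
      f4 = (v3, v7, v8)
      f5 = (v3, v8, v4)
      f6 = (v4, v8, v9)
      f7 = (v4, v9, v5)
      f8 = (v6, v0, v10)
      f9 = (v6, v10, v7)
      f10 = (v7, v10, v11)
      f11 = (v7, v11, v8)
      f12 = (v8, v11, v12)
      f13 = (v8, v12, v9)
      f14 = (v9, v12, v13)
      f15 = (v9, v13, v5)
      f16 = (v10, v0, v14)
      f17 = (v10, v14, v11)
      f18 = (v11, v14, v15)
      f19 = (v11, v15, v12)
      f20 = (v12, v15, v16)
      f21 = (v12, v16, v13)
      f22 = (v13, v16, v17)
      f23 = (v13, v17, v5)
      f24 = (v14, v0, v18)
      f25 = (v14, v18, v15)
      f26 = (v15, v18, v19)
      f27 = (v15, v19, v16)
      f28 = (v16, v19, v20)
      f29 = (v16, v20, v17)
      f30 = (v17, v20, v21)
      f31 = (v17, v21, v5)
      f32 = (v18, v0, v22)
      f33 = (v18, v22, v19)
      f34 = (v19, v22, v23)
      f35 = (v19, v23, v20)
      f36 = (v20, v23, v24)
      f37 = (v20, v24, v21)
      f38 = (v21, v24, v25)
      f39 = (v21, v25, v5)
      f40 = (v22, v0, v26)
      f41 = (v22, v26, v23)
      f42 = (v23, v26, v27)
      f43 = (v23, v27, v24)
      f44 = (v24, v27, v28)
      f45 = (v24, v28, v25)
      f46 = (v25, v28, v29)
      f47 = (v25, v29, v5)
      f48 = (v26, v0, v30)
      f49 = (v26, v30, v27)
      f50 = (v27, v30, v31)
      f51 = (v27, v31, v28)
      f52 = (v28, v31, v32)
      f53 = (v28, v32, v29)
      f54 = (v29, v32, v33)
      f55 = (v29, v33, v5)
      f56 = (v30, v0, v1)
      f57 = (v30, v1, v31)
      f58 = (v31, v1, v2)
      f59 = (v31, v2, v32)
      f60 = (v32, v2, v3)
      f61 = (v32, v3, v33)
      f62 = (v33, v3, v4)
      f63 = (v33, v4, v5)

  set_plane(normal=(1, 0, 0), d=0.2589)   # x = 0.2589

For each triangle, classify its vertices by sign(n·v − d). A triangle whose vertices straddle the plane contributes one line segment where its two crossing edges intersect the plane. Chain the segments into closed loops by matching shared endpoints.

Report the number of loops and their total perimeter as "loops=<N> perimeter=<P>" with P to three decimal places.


Straddling triangles (20 of 64):
  (v1,v0,v6) [+-+] → (0.2589, 0, -1.55588)–(0.2589, 0.2589, -1.52103)  len=0.2612
  (v4,v9,v5) [++-] → (0.2589, 0.2589, 1.52103)–(0.2589, 0, 1.55588)  len=0.2612
  (v6,v0,v10) [+--] → (0.2589, 0.2589, -1.52103)–(0.2589, 0.856733, -1.3268)  len=0.6286
  (v6,v10,v7) [+-+] → (0.2589, 0.856733, -1.3268)–(0.2589, 0.996606, -1.13431)  len=0.2379
  (v7,v10,v11) [+--] → (0.2589, 0.996606, -1.13431)–(0.2589, 1.45247, -0.5068)  len=0.7756
  (v7,v11,v8) [+-+] → (0.2589, 1.45247, -0.5068)–(0.2589, 1.45247, -0.268863)  len=0.2379
  (v8,v11,v12) [+--] → (0.2589, 1.45247, -0.268863)–(0.2589, 1.45247, 0.5068)  len=0.7757
  (v8,v12,v9) [+-+] → (0.2589, 1.45247, 0.5068)–(0.2589, 1.22616, 0.81827)  len=0.3850
  (v9,v12,v13) [+--] → (0.2589, 1.22616, 0.81827)–(0.2589, 0.856733, 1.3268)  len=0.6286
  (v9,v13,v5) [+--] → (0.2589, 0.856733, 1.3268)–(0.2589, 0.2589, 1.52103)  len=0.6286
  (v26,v0,v30) [--+] → (0.2589, -0.2589, -1.52103)–(0.2589, -0.856733, -1.3268)  len=0.6286
  (v26,v30,v27) [-+-] → (0.2589, -0.856733, -1.3268)–(0.2589, -1.22616, -0.81827)  len=0.6286
  (v27,v30,v31) [-++] → (0.2589, -1.22616, -0.81827)–(0.2589, -1.45247, -0.5068)  len=0.3850
  (v27,v31,v28) [-+-] → (0.2589, -1.45247, -0.5068)–(0.2589, -1.45247, 0.268863)  len=0.7757
  (v28,v31,v32) [-++] → (0.2589, -1.45247, 0.268863)–(0.2589, -1.45247, 0.5068)  len=0.2379
  (v28,v32,v29) [-+-] → (0.2589, -1.45247, 0.5068)–(0.2589, -0.996606, 1.13431)  len=0.7756
  (v29,v32,v33) [-++] → (0.2589, -0.996606, 1.13431)–(0.2589, -0.856733, 1.3268)  len=0.2379
  (v29,v33,v5) [-+-] → (0.2589, -0.856733, 1.3268)–(0.2589, -0.2589, 1.52103)  len=0.6286
  (v30,v0,v1) [+-+] → (0.2589, -0.2589, -1.52103)–(0.2589, 0, -1.55588)  len=0.2612
  (v33,v4,v5) [++-] → (0.2589, 0, 1.55588)–(0.2589, -0.2589, 1.52103)  len=0.2612

Chained into 1 loop(s):
  loop 1: 20 segments, perimeter = 9.6408
Total perimeter = 9.641

loops=1 perimeter=9.641
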